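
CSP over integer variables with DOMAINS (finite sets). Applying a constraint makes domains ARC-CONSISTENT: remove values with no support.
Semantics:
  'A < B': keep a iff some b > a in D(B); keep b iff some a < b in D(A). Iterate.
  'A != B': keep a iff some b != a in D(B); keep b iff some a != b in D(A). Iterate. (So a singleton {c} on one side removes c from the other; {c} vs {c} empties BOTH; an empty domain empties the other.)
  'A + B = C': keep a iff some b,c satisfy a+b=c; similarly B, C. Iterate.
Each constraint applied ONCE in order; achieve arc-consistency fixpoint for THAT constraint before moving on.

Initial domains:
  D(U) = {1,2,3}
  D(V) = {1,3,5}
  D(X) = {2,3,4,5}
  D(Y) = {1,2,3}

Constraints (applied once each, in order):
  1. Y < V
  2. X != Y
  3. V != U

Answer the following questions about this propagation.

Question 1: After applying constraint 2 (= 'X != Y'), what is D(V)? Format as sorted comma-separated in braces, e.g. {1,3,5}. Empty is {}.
Answer: {3,5}

Derivation:
Constraint 1 (Y < V) on D(Y)={1,2,3} D(V)={1,3,5}: V {1,3,5}->{3,5}
Constraint 2 (X != Y) on D(X)={2,3,4,5} D(Y)={1,2,3}: no change
So after constraint 2: D(V) = {3,5}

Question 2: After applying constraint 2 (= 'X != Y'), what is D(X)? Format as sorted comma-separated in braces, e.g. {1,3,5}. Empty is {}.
Constraint 1 (Y < V) on D(Y)={1,2,3} D(V)={1,3,5}: V {1,3,5}->{3,5}
Constraint 2 (X != Y) on D(X)={2,3,4,5} D(Y)={1,2,3}: no change
So after constraint 2: D(X) = {2,3,4,5}

Answer: {2,3,4,5}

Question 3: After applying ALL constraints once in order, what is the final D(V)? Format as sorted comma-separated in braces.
Constraint 1 (Y < V) on D(Y)={1,2,3} D(V)={1,3,5}: V {1,3,5}->{3,5}
Constraint 2 (X != Y) on D(X)={2,3,4,5} D(Y)={1,2,3}: no change
Constraint 3 (V != U) on D(V)={3,5} D(U)={1,2,3}: no change
So after all 3 constraints: D(V) = {3,5}

Answer: {3,5}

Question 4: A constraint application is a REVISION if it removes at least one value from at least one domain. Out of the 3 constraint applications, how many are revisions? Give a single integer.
Constraint 1 (Y < V) on D(Y)={1,2,3} D(V)={1,3,5}: V {1,3,5}->{3,5} => REVISION
Constraint 2 (X != Y) on D(X)={2,3,4,5} D(Y)={1,2,3}: no change => not a revision
Constraint 3 (V != U) on D(V)={3,5} D(U)={1,2,3}: no change => not a revision
Total revisions = 1

Answer: 1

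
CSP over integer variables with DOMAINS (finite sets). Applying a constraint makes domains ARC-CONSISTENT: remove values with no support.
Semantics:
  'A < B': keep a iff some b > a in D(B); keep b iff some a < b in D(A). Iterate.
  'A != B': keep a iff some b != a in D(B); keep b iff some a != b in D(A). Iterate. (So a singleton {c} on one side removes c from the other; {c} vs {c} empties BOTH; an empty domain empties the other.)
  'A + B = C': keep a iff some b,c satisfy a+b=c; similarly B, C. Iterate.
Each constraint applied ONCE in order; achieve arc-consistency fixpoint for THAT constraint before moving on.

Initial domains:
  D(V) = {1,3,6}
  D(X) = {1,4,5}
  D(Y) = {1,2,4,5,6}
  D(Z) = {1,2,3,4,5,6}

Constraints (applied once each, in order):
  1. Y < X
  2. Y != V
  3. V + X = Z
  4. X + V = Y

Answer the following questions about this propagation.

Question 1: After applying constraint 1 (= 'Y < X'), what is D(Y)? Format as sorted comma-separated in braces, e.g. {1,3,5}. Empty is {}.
Constraint 1 (Y < X) on D(Y)={1,2,4,5,6} D(X)={1,4,5}: Y {1,2,4,5,6}->{1,2,4}; X {1,4,5}->{4,5}
So after constraint 1: D(Y) = {1,2,4}

Answer: {1,2,4}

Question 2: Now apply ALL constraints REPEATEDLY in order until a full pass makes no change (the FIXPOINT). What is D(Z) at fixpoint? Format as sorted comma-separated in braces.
pass 0 (initial): D(Z)={1,2,3,4,5,6}
pass 1: V {1,3,6}->{}; X {1,4,5}->{}; Y {1,2,4,5,6}->{}; Z {1,2,3,4,5,6}->{5,6}
pass 2: Z {5,6}->{}
pass 3: no change
Fixpoint after 3 passes: D(Z) = {}

Answer: {}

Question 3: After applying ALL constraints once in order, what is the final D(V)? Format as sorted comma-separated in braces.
Answer: {}

Derivation:
Constraint 1 (Y < X) on D(Y)={1,2,4,5,6} D(X)={1,4,5}: Y {1,2,4,5,6}->{1,2,4}; X {1,4,5}->{4,5}
Constraint 2 (Y != V) on D(Y)={1,2,4} D(V)={1,3,6}: no change
Constraint 3 (V + X = Z) on D(V)={1,3,6} D(X)={4,5} D(Z)={1,2,3,4,5,6}: V {1,3,6}->{1}; Z {1,2,3,4,5,6}->{5,6}
Constraint 4 (X + V = Y) on D(X)={4,5} D(V)={1} D(Y)={1,2,4}: X {4,5}->{}; V {1}->{}; Y {1,2,4}->{}
So after all 4 constraints: D(V) = {}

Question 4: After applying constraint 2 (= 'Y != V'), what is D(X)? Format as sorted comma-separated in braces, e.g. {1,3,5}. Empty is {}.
Constraint 1 (Y < X) on D(Y)={1,2,4,5,6} D(X)={1,4,5}: Y {1,2,4,5,6}->{1,2,4}; X {1,4,5}->{4,5}
Constraint 2 (Y != V) on D(Y)={1,2,4} D(V)={1,3,6}: no change
So after constraint 2: D(X) = {4,5}

Answer: {4,5}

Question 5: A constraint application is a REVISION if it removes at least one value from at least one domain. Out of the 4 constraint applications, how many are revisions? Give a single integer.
Constraint 1 (Y < X) on D(Y)={1,2,4,5,6} D(X)={1,4,5}: Y {1,2,4,5,6}->{1,2,4}; X {1,4,5}->{4,5} => REVISION
Constraint 2 (Y != V) on D(Y)={1,2,4} D(V)={1,3,6}: no change => not a revision
Constraint 3 (V + X = Z) on D(V)={1,3,6} D(X)={4,5} D(Z)={1,2,3,4,5,6}: V {1,3,6}->{1}; Z {1,2,3,4,5,6}->{5,6} => REVISION
Constraint 4 (X + V = Y) on D(X)={4,5} D(V)={1} D(Y)={1,2,4}: X {4,5}->{}; V {1}->{}; Y {1,2,4}->{} => REVISION
Total revisions = 3

Answer: 3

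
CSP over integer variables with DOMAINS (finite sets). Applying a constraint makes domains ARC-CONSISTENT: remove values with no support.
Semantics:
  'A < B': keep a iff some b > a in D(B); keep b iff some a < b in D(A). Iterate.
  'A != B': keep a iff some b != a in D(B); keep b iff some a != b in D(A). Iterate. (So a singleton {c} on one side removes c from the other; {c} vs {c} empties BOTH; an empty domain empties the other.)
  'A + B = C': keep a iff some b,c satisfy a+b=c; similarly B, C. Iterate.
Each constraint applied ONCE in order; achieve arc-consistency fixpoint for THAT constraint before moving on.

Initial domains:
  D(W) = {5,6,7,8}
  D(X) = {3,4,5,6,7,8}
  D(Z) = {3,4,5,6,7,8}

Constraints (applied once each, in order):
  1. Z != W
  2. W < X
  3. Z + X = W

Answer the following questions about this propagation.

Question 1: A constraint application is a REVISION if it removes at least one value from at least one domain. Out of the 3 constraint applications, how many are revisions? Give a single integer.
Constraint 1 (Z != W) on D(Z)={3,4,5,6,7,8} D(W)={5,6,7,8}: no change => not a revision
Constraint 2 (W < X) on D(W)={5,6,7,8} D(X)={3,4,5,6,7,8}: W {5,6,7,8}->{5,6,7}; X {3,4,5,6,7,8}->{6,7,8} => REVISION
Constraint 3 (Z + X = W) on D(Z)={3,4,5,6,7,8} D(X)={6,7,8} D(W)={5,6,7}: Z {3,4,5,6,7,8}->{}; X {6,7,8}->{}; W {5,6,7}->{} => REVISION
Total revisions = 2

Answer: 2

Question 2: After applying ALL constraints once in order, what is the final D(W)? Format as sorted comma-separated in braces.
Constraint 1 (Z != W) on D(Z)={3,4,5,6,7,8} D(W)={5,6,7,8}: no change
Constraint 2 (W < X) on D(W)={5,6,7,8} D(X)={3,4,5,6,7,8}: W {5,6,7,8}->{5,6,7}; X {3,4,5,6,7,8}->{6,7,8}
Constraint 3 (Z + X = W) on D(Z)={3,4,5,6,7,8} D(X)={6,7,8} D(W)={5,6,7}: Z {3,4,5,6,7,8}->{}; X {6,7,8}->{}; W {5,6,7}->{}
So after all 3 constraints: D(W) = {}

Answer: {}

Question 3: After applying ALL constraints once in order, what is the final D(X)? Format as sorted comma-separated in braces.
Constraint 1 (Z != W) on D(Z)={3,4,5,6,7,8} D(W)={5,6,7,8}: no change
Constraint 2 (W < X) on D(W)={5,6,7,8} D(X)={3,4,5,6,7,8}: W {5,6,7,8}->{5,6,7}; X {3,4,5,6,7,8}->{6,7,8}
Constraint 3 (Z + X = W) on D(Z)={3,4,5,6,7,8} D(X)={6,7,8} D(W)={5,6,7}: Z {3,4,5,6,7,8}->{}; X {6,7,8}->{}; W {5,6,7}->{}
So after all 3 constraints: D(X) = {}

Answer: {}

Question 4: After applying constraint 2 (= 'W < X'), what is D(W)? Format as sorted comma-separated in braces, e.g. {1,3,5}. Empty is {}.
Answer: {5,6,7}

Derivation:
Constraint 1 (Z != W) on D(Z)={3,4,5,6,7,8} D(W)={5,6,7,8}: no change
Constraint 2 (W < X) on D(W)={5,6,7,8} D(X)={3,4,5,6,7,8}: W {5,6,7,8}->{5,6,7}; X {3,4,5,6,7,8}->{6,7,8}
So after constraint 2: D(W) = {5,6,7}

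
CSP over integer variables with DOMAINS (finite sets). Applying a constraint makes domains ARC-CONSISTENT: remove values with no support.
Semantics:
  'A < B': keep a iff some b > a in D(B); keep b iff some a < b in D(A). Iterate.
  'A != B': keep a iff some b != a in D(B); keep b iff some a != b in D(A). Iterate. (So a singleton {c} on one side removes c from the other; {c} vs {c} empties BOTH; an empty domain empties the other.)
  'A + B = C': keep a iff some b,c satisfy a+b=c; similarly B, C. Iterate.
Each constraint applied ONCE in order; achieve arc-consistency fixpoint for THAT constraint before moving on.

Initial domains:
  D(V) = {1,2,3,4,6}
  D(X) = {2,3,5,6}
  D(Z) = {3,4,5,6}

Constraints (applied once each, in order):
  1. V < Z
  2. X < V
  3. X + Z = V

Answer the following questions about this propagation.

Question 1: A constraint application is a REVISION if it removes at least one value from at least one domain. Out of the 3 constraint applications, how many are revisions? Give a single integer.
Answer: 3

Derivation:
Constraint 1 (V < Z) on D(V)={1,2,3,4,6} D(Z)={3,4,5,6}: V {1,2,3,4,6}->{1,2,3,4} => REVISION
Constraint 2 (X < V) on D(X)={2,3,5,6} D(V)={1,2,3,4}: X {2,3,5,6}->{2,3}; V {1,2,3,4}->{3,4} => REVISION
Constraint 3 (X + Z = V) on D(X)={2,3} D(Z)={3,4,5,6} D(V)={3,4}: X {2,3}->{}; Z {3,4,5,6}->{}; V {3,4}->{} => REVISION
Total revisions = 3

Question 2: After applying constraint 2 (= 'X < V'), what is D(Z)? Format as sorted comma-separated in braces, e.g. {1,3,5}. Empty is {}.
Answer: {3,4,5,6}

Derivation:
Constraint 1 (V < Z) on D(V)={1,2,3,4,6} D(Z)={3,4,5,6}: V {1,2,3,4,6}->{1,2,3,4}
Constraint 2 (X < V) on D(X)={2,3,5,6} D(V)={1,2,3,4}: X {2,3,5,6}->{2,3}; V {1,2,3,4}->{3,4}
So after constraint 2: D(Z) = {3,4,5,6}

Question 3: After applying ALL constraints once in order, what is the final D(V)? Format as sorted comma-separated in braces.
Answer: {}

Derivation:
Constraint 1 (V < Z) on D(V)={1,2,3,4,6} D(Z)={3,4,5,6}: V {1,2,3,4,6}->{1,2,3,4}
Constraint 2 (X < V) on D(X)={2,3,5,6} D(V)={1,2,3,4}: X {2,3,5,6}->{2,3}; V {1,2,3,4}->{3,4}
Constraint 3 (X + Z = V) on D(X)={2,3} D(Z)={3,4,5,6} D(V)={3,4}: X {2,3}->{}; Z {3,4,5,6}->{}; V {3,4}->{}
So after all 3 constraints: D(V) = {}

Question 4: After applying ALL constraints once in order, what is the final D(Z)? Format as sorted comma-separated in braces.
Constraint 1 (V < Z) on D(V)={1,2,3,4,6} D(Z)={3,4,5,6}: V {1,2,3,4,6}->{1,2,3,4}
Constraint 2 (X < V) on D(X)={2,3,5,6} D(V)={1,2,3,4}: X {2,3,5,6}->{2,3}; V {1,2,3,4}->{3,4}
Constraint 3 (X + Z = V) on D(X)={2,3} D(Z)={3,4,5,6} D(V)={3,4}: X {2,3}->{}; Z {3,4,5,6}->{}; V {3,4}->{}
So after all 3 constraints: D(Z) = {}

Answer: {}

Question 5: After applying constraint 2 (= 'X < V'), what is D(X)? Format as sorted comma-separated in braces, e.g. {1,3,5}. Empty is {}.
Answer: {2,3}

Derivation:
Constraint 1 (V < Z) on D(V)={1,2,3,4,6} D(Z)={3,4,5,6}: V {1,2,3,4,6}->{1,2,3,4}
Constraint 2 (X < V) on D(X)={2,3,5,6} D(V)={1,2,3,4}: X {2,3,5,6}->{2,3}; V {1,2,3,4}->{3,4}
So after constraint 2: D(X) = {2,3}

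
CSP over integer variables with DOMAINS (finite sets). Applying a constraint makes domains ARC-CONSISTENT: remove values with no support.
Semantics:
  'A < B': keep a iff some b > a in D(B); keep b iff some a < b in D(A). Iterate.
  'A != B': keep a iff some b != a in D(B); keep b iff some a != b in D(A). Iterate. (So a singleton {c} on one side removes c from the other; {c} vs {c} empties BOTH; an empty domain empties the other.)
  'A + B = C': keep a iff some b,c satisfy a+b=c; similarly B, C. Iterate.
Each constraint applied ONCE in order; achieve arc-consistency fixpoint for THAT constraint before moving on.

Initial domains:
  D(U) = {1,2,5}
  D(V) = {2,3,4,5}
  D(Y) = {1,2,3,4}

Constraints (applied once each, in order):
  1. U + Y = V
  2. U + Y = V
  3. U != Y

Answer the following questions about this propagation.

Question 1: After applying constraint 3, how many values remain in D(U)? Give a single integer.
Constraint 1 (U + Y = V) on D(U)={1,2,5} D(Y)={1,2,3,4} D(V)={2,3,4,5}: U {1,2,5}->{1,2}
Constraint 2 (U + Y = V) on D(U)={1,2} D(Y)={1,2,3,4} D(V)={2,3,4,5}: no change
Constraint 3 (U != Y) on D(U)={1,2} D(Y)={1,2,3,4}: no change
So after constraint 3: D(U)={1,2}, size = 2

Answer: 2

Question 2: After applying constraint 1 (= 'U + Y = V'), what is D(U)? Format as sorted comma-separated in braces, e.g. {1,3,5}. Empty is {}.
Answer: {1,2}

Derivation:
Constraint 1 (U + Y = V) on D(U)={1,2,5} D(Y)={1,2,3,4} D(V)={2,3,4,5}: U {1,2,5}->{1,2}
So after constraint 1: D(U) = {1,2}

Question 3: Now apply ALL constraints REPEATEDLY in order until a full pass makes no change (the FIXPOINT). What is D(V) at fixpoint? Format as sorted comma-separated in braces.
Answer: {2,3,4,5}

Derivation:
pass 0 (initial): D(V)={2,3,4,5}
pass 1: U {1,2,5}->{1,2}
pass 2: no change
Fixpoint after 2 passes: D(V) = {2,3,4,5}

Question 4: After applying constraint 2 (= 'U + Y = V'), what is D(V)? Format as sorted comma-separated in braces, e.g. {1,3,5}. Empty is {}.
Answer: {2,3,4,5}

Derivation:
Constraint 1 (U + Y = V) on D(U)={1,2,5} D(Y)={1,2,3,4} D(V)={2,3,4,5}: U {1,2,5}->{1,2}
Constraint 2 (U + Y = V) on D(U)={1,2} D(Y)={1,2,3,4} D(V)={2,3,4,5}: no change
So after constraint 2: D(V) = {2,3,4,5}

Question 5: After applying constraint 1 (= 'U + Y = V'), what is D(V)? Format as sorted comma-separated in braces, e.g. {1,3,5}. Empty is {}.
Answer: {2,3,4,5}

Derivation:
Constraint 1 (U + Y = V) on D(U)={1,2,5} D(Y)={1,2,3,4} D(V)={2,3,4,5}: U {1,2,5}->{1,2}
So after constraint 1: D(V) = {2,3,4,5}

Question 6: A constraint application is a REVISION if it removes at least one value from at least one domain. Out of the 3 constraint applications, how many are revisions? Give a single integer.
Constraint 1 (U + Y = V) on D(U)={1,2,5} D(Y)={1,2,3,4} D(V)={2,3,4,5}: U {1,2,5}->{1,2} => REVISION
Constraint 2 (U + Y = V) on D(U)={1,2} D(Y)={1,2,3,4} D(V)={2,3,4,5}: no change => not a revision
Constraint 3 (U != Y) on D(U)={1,2} D(Y)={1,2,3,4}: no change => not a revision
Total revisions = 1

Answer: 1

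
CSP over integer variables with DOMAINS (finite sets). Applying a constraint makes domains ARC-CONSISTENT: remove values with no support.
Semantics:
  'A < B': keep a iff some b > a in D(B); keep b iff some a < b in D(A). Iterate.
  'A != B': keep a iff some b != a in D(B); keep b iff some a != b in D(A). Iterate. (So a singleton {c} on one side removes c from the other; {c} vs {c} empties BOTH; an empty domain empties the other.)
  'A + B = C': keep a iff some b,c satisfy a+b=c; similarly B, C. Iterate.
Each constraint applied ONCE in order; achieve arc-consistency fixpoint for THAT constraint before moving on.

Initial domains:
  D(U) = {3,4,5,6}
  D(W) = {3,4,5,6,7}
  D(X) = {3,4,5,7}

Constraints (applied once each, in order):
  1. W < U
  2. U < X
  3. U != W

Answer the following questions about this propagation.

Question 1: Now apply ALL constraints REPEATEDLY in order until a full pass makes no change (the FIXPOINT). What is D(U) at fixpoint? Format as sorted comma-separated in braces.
pass 0 (initial): D(U)={3,4,5,6}
pass 1: U {3,4,5,6}->{4,5,6}; W {3,4,5,6,7}->{3,4,5}; X {3,4,5,7}->{5,7}
pass 2: no change
Fixpoint after 2 passes: D(U) = {4,5,6}

Answer: {4,5,6}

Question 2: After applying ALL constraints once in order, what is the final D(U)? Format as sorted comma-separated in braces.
Constraint 1 (W < U) on D(W)={3,4,5,6,7} D(U)={3,4,5,6}: W {3,4,5,6,7}->{3,4,5}; U {3,4,5,6}->{4,5,6}
Constraint 2 (U < X) on D(U)={4,5,6} D(X)={3,4,5,7}: X {3,4,5,7}->{5,7}
Constraint 3 (U != W) on D(U)={4,5,6} D(W)={3,4,5}: no change
So after all 3 constraints: D(U) = {4,5,6}

Answer: {4,5,6}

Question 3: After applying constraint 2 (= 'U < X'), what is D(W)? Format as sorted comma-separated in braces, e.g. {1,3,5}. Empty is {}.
Answer: {3,4,5}

Derivation:
Constraint 1 (W < U) on D(W)={3,4,5,6,7} D(U)={3,4,5,6}: W {3,4,5,6,7}->{3,4,5}; U {3,4,5,6}->{4,5,6}
Constraint 2 (U < X) on D(U)={4,5,6} D(X)={3,4,5,7}: X {3,4,5,7}->{5,7}
So after constraint 2: D(W) = {3,4,5}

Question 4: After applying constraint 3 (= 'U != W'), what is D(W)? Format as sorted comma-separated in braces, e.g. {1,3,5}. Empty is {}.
Answer: {3,4,5}

Derivation:
Constraint 1 (W < U) on D(W)={3,4,5,6,7} D(U)={3,4,5,6}: W {3,4,5,6,7}->{3,4,5}; U {3,4,5,6}->{4,5,6}
Constraint 2 (U < X) on D(U)={4,5,6} D(X)={3,4,5,7}: X {3,4,5,7}->{5,7}
Constraint 3 (U != W) on D(U)={4,5,6} D(W)={3,4,5}: no change
So after constraint 3: D(W) = {3,4,5}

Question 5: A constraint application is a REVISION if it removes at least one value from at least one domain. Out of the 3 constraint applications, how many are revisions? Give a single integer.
Answer: 2

Derivation:
Constraint 1 (W < U) on D(W)={3,4,5,6,7} D(U)={3,4,5,6}: W {3,4,5,6,7}->{3,4,5}; U {3,4,5,6}->{4,5,6} => REVISION
Constraint 2 (U < X) on D(U)={4,5,6} D(X)={3,4,5,7}: X {3,4,5,7}->{5,7} => REVISION
Constraint 3 (U != W) on D(U)={4,5,6} D(W)={3,4,5}: no change => not a revision
Total revisions = 2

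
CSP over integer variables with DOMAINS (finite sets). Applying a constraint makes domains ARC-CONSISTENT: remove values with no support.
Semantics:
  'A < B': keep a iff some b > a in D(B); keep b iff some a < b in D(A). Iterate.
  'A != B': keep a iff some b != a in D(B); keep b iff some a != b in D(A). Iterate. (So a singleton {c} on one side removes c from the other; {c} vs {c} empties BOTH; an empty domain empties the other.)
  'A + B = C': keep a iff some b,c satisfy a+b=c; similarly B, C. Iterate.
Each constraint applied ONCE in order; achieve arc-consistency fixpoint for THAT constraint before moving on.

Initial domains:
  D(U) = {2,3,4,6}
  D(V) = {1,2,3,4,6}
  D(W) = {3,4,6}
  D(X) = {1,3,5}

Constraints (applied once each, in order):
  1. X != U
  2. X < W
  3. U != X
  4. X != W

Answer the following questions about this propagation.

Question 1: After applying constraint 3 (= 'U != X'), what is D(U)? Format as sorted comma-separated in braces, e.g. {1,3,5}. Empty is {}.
Constraint 1 (X != U) on D(X)={1,3,5} D(U)={2,3,4,6}: no change
Constraint 2 (X < W) on D(X)={1,3,5} D(W)={3,4,6}: no change
Constraint 3 (U != X) on D(U)={2,3,4,6} D(X)={1,3,5}: no change
So after constraint 3: D(U) = {2,3,4,6}

Answer: {2,3,4,6}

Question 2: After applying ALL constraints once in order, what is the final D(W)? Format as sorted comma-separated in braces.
Answer: {3,4,6}

Derivation:
Constraint 1 (X != U) on D(X)={1,3,5} D(U)={2,3,4,6}: no change
Constraint 2 (X < W) on D(X)={1,3,5} D(W)={3,4,6}: no change
Constraint 3 (U != X) on D(U)={2,3,4,6} D(X)={1,3,5}: no change
Constraint 4 (X != W) on D(X)={1,3,5} D(W)={3,4,6}: no change
So after all 4 constraints: D(W) = {3,4,6}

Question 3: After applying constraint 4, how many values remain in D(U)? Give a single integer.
Constraint 1 (X != U) on D(X)={1,3,5} D(U)={2,3,4,6}: no change
Constraint 2 (X < W) on D(X)={1,3,5} D(W)={3,4,6}: no change
Constraint 3 (U != X) on D(U)={2,3,4,6} D(X)={1,3,5}: no change
Constraint 4 (X != W) on D(X)={1,3,5} D(W)={3,4,6}: no change
So after constraint 4: D(U)={2,3,4,6}, size = 4

Answer: 4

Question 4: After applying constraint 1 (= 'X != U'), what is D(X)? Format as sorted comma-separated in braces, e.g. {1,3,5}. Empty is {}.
Constraint 1 (X != U) on D(X)={1,3,5} D(U)={2,3,4,6}: no change
So after constraint 1: D(X) = {1,3,5}

Answer: {1,3,5}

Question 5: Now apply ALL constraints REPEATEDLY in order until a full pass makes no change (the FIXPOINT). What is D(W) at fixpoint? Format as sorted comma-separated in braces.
Answer: {3,4,6}

Derivation:
pass 0 (initial): D(W)={3,4,6}
pass 1: no change
Fixpoint after 1 passes: D(W) = {3,4,6}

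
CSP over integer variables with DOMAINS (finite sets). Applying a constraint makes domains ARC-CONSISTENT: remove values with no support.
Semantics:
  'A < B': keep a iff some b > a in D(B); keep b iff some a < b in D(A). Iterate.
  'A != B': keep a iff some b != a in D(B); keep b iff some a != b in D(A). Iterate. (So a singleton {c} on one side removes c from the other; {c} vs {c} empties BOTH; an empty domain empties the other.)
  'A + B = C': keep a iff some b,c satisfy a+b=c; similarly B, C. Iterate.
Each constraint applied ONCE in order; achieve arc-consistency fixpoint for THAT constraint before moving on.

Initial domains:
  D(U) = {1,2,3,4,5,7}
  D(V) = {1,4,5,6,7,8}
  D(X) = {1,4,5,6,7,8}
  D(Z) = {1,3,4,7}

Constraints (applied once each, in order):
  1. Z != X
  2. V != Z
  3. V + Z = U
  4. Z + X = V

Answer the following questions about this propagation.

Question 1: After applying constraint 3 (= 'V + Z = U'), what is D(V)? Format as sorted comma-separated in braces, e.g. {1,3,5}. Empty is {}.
Answer: {1,4,6}

Derivation:
Constraint 1 (Z != X) on D(Z)={1,3,4,7} D(X)={1,4,5,6,7,8}: no change
Constraint 2 (V != Z) on D(V)={1,4,5,6,7,8} D(Z)={1,3,4,7}: no change
Constraint 3 (V + Z = U) on D(V)={1,4,5,6,7,8} D(Z)={1,3,4,7} D(U)={1,2,3,4,5,7}: V {1,4,5,6,7,8}->{1,4,6}; Z {1,3,4,7}->{1,3,4}; U {1,2,3,4,5,7}->{2,4,5,7}
So after constraint 3: D(V) = {1,4,6}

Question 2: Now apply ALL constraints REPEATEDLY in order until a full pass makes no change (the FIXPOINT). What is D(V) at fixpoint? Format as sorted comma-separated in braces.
Answer: {4,6}

Derivation:
pass 0 (initial): D(V)={1,4,5,6,7,8}
pass 1: U {1,2,3,4,5,7}->{2,4,5,7}; V {1,4,5,6,7,8}->{4,6}; X {1,4,5,6,7,8}->{1,5}; Z {1,3,4,7}->{1,3}
pass 2: U {2,4,5,7}->{5,7}
pass 3: no change
Fixpoint after 3 passes: D(V) = {4,6}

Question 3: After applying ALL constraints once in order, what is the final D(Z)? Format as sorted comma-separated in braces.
Constraint 1 (Z != X) on D(Z)={1,3,4,7} D(X)={1,4,5,6,7,8}: no change
Constraint 2 (V != Z) on D(V)={1,4,5,6,7,8} D(Z)={1,3,4,7}: no change
Constraint 3 (V + Z = U) on D(V)={1,4,5,6,7,8} D(Z)={1,3,4,7} D(U)={1,2,3,4,5,7}: V {1,4,5,6,7,8}->{1,4,6}; Z {1,3,4,7}->{1,3,4}; U {1,2,3,4,5,7}->{2,4,5,7}
Constraint 4 (Z + X = V) on D(Z)={1,3,4} D(X)={1,4,5,6,7,8} D(V)={1,4,6}: Z {1,3,4}->{1,3}; X {1,4,5,6,7,8}->{1,5}; V {1,4,6}->{4,6}
So after all 4 constraints: D(Z) = {1,3}

Answer: {1,3}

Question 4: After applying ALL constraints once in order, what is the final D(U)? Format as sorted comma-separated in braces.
Constraint 1 (Z != X) on D(Z)={1,3,4,7} D(X)={1,4,5,6,7,8}: no change
Constraint 2 (V != Z) on D(V)={1,4,5,6,7,8} D(Z)={1,3,4,7}: no change
Constraint 3 (V + Z = U) on D(V)={1,4,5,6,7,8} D(Z)={1,3,4,7} D(U)={1,2,3,4,5,7}: V {1,4,5,6,7,8}->{1,4,6}; Z {1,3,4,7}->{1,3,4}; U {1,2,3,4,5,7}->{2,4,5,7}
Constraint 4 (Z + X = V) on D(Z)={1,3,4} D(X)={1,4,5,6,7,8} D(V)={1,4,6}: Z {1,3,4}->{1,3}; X {1,4,5,6,7,8}->{1,5}; V {1,4,6}->{4,6}
So after all 4 constraints: D(U) = {2,4,5,7}

Answer: {2,4,5,7}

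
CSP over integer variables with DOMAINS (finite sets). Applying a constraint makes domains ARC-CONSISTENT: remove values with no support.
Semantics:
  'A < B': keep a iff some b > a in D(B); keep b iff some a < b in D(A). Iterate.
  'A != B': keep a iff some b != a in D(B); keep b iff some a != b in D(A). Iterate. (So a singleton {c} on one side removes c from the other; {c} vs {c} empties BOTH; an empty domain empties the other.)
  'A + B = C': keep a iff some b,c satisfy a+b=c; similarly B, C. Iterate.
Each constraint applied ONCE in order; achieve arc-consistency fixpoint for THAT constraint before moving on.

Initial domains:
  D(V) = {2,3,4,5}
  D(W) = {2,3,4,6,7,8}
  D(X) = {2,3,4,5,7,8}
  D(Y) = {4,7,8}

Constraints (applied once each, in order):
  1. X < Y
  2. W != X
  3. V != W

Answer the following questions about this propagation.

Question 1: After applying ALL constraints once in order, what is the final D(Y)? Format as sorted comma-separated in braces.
Constraint 1 (X < Y) on D(X)={2,3,4,5,7,8} D(Y)={4,7,8}: X {2,3,4,5,7,8}->{2,3,4,5,7}
Constraint 2 (W != X) on D(W)={2,3,4,6,7,8} D(X)={2,3,4,5,7}: no change
Constraint 3 (V != W) on D(V)={2,3,4,5} D(W)={2,3,4,6,7,8}: no change
So after all 3 constraints: D(Y) = {4,7,8}

Answer: {4,7,8}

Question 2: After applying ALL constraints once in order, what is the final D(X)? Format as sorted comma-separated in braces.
Answer: {2,3,4,5,7}

Derivation:
Constraint 1 (X < Y) on D(X)={2,3,4,5,7,8} D(Y)={4,7,8}: X {2,3,4,5,7,8}->{2,3,4,5,7}
Constraint 2 (W != X) on D(W)={2,3,4,6,7,8} D(X)={2,3,4,5,7}: no change
Constraint 3 (V != W) on D(V)={2,3,4,5} D(W)={2,3,4,6,7,8}: no change
So after all 3 constraints: D(X) = {2,3,4,5,7}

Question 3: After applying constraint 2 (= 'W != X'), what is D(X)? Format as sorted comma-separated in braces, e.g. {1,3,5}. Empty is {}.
Answer: {2,3,4,5,7}

Derivation:
Constraint 1 (X < Y) on D(X)={2,3,4,5,7,8} D(Y)={4,7,8}: X {2,3,4,5,7,8}->{2,3,4,5,7}
Constraint 2 (W != X) on D(W)={2,3,4,6,7,8} D(X)={2,3,4,5,7}: no change
So after constraint 2: D(X) = {2,3,4,5,7}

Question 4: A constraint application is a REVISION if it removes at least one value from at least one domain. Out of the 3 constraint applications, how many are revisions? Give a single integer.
Constraint 1 (X < Y) on D(X)={2,3,4,5,7,8} D(Y)={4,7,8}: X {2,3,4,5,7,8}->{2,3,4,5,7} => REVISION
Constraint 2 (W != X) on D(W)={2,3,4,6,7,8} D(X)={2,3,4,5,7}: no change => not a revision
Constraint 3 (V != W) on D(V)={2,3,4,5} D(W)={2,3,4,6,7,8}: no change => not a revision
Total revisions = 1

Answer: 1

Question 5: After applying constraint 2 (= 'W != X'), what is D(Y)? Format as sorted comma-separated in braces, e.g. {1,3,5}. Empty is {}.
Answer: {4,7,8}

Derivation:
Constraint 1 (X < Y) on D(X)={2,3,4,5,7,8} D(Y)={4,7,8}: X {2,3,4,5,7,8}->{2,3,4,5,7}
Constraint 2 (W != X) on D(W)={2,3,4,6,7,8} D(X)={2,3,4,5,7}: no change
So after constraint 2: D(Y) = {4,7,8}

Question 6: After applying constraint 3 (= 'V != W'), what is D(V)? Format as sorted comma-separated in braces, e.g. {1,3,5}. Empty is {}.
Answer: {2,3,4,5}

Derivation:
Constraint 1 (X < Y) on D(X)={2,3,4,5,7,8} D(Y)={4,7,8}: X {2,3,4,5,7,8}->{2,3,4,5,7}
Constraint 2 (W != X) on D(W)={2,3,4,6,7,8} D(X)={2,3,4,5,7}: no change
Constraint 3 (V != W) on D(V)={2,3,4,5} D(W)={2,3,4,6,7,8}: no change
So after constraint 3: D(V) = {2,3,4,5}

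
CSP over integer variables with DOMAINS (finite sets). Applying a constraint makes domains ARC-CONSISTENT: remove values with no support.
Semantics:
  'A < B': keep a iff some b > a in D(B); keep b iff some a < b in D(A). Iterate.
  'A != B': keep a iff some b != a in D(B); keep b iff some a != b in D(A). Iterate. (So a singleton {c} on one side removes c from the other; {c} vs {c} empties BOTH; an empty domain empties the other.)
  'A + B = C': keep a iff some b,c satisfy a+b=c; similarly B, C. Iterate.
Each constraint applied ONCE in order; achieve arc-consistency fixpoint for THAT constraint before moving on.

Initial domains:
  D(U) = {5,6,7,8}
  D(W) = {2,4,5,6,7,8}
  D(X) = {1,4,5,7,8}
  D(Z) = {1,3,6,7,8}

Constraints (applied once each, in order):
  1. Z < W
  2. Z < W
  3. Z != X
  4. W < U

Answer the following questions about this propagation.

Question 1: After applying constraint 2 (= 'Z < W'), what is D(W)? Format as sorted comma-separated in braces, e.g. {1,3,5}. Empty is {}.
Answer: {2,4,5,6,7,8}

Derivation:
Constraint 1 (Z < W) on D(Z)={1,3,6,7,8} D(W)={2,4,5,6,7,8}: Z {1,3,6,7,8}->{1,3,6,7}
Constraint 2 (Z < W) on D(Z)={1,3,6,7} D(W)={2,4,5,6,7,8}: no change
So after constraint 2: D(W) = {2,4,5,6,7,8}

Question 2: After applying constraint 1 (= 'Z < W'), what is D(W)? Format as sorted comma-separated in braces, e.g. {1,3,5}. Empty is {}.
Answer: {2,4,5,6,7,8}

Derivation:
Constraint 1 (Z < W) on D(Z)={1,3,6,7,8} D(W)={2,4,5,6,7,8}: Z {1,3,6,7,8}->{1,3,6,7}
So after constraint 1: D(W) = {2,4,5,6,7,8}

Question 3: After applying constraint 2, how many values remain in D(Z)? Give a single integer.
Answer: 4

Derivation:
Constraint 1 (Z < W) on D(Z)={1,3,6,7,8} D(W)={2,4,5,6,7,8}: Z {1,3,6,7,8}->{1,3,6,7}
Constraint 2 (Z < W) on D(Z)={1,3,6,7} D(W)={2,4,5,6,7,8}: no change
So after constraint 2: D(Z)={1,3,6,7}, size = 4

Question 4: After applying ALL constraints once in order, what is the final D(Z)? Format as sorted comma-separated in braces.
Answer: {1,3,6,7}

Derivation:
Constraint 1 (Z < W) on D(Z)={1,3,6,7,8} D(W)={2,4,5,6,7,8}: Z {1,3,6,7,8}->{1,3,6,7}
Constraint 2 (Z < W) on D(Z)={1,3,6,7} D(W)={2,4,5,6,7,8}: no change
Constraint 3 (Z != X) on D(Z)={1,3,6,7} D(X)={1,4,5,7,8}: no change
Constraint 4 (W < U) on D(W)={2,4,5,6,7,8} D(U)={5,6,7,8}: W {2,4,5,6,7,8}->{2,4,5,6,7}
So after all 4 constraints: D(Z) = {1,3,6,7}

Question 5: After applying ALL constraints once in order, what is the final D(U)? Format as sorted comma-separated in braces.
Constraint 1 (Z < W) on D(Z)={1,3,6,7,8} D(W)={2,4,5,6,7,8}: Z {1,3,6,7,8}->{1,3,6,7}
Constraint 2 (Z < W) on D(Z)={1,3,6,7} D(W)={2,4,5,6,7,8}: no change
Constraint 3 (Z != X) on D(Z)={1,3,6,7} D(X)={1,4,5,7,8}: no change
Constraint 4 (W < U) on D(W)={2,4,5,6,7,8} D(U)={5,6,7,8}: W {2,4,5,6,7,8}->{2,4,5,6,7}
So after all 4 constraints: D(U) = {5,6,7,8}

Answer: {5,6,7,8}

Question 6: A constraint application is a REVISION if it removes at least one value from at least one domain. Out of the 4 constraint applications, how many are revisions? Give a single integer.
Answer: 2

Derivation:
Constraint 1 (Z < W) on D(Z)={1,3,6,7,8} D(W)={2,4,5,6,7,8}: Z {1,3,6,7,8}->{1,3,6,7} => REVISION
Constraint 2 (Z < W) on D(Z)={1,3,6,7} D(W)={2,4,5,6,7,8}: no change => not a revision
Constraint 3 (Z != X) on D(Z)={1,3,6,7} D(X)={1,4,5,7,8}: no change => not a revision
Constraint 4 (W < U) on D(W)={2,4,5,6,7,8} D(U)={5,6,7,8}: W {2,4,5,6,7,8}->{2,4,5,6,7} => REVISION
Total revisions = 2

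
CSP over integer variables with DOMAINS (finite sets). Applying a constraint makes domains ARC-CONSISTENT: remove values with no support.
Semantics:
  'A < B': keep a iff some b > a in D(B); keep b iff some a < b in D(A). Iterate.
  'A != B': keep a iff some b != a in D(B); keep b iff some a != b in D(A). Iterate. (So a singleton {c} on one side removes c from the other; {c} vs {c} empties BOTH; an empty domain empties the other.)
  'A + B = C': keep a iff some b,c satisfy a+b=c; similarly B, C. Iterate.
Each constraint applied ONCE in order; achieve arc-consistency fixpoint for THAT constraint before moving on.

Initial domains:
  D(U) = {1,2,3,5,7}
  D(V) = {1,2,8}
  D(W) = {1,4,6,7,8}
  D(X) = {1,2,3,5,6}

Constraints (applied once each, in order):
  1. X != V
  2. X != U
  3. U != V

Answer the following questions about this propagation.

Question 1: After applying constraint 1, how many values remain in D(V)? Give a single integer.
Constraint 1 (X != V) on D(X)={1,2,3,5,6} D(V)={1,2,8}: no change
So after constraint 1: D(V)={1,2,8}, size = 3

Answer: 3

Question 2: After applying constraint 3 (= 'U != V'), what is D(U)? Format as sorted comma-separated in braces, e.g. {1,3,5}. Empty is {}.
Constraint 1 (X != V) on D(X)={1,2,3,5,6} D(V)={1,2,8}: no change
Constraint 2 (X != U) on D(X)={1,2,3,5,6} D(U)={1,2,3,5,7}: no change
Constraint 3 (U != V) on D(U)={1,2,3,5,7} D(V)={1,2,8}: no change
So after constraint 3: D(U) = {1,2,3,5,7}

Answer: {1,2,3,5,7}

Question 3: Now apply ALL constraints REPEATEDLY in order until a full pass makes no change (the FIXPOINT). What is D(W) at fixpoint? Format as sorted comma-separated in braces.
Answer: {1,4,6,7,8}

Derivation:
pass 0 (initial): D(W)={1,4,6,7,8}
pass 1: no change
Fixpoint after 1 passes: D(W) = {1,4,6,7,8}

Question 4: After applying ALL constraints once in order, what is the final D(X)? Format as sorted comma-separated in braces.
Answer: {1,2,3,5,6}

Derivation:
Constraint 1 (X != V) on D(X)={1,2,3,5,6} D(V)={1,2,8}: no change
Constraint 2 (X != U) on D(X)={1,2,3,5,6} D(U)={1,2,3,5,7}: no change
Constraint 3 (U != V) on D(U)={1,2,3,5,7} D(V)={1,2,8}: no change
So after all 3 constraints: D(X) = {1,2,3,5,6}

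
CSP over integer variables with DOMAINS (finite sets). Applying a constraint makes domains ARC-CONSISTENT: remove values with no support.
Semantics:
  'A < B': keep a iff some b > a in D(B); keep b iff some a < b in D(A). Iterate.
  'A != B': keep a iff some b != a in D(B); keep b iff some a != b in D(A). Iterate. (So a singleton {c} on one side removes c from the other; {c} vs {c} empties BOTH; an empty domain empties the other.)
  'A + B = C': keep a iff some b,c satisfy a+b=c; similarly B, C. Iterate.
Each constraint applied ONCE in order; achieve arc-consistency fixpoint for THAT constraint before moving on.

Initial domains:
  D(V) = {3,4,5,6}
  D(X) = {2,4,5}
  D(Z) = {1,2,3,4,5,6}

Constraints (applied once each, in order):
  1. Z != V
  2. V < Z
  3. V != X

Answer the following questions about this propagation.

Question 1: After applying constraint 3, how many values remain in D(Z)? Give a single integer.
Answer: 3

Derivation:
Constraint 1 (Z != V) on D(Z)={1,2,3,4,5,6} D(V)={3,4,5,6}: no change
Constraint 2 (V < Z) on D(V)={3,4,5,6} D(Z)={1,2,3,4,5,6}: V {3,4,5,6}->{3,4,5}; Z {1,2,3,4,5,6}->{4,5,6}
Constraint 3 (V != X) on D(V)={3,4,5} D(X)={2,4,5}: no change
So after constraint 3: D(Z)={4,5,6}, size = 3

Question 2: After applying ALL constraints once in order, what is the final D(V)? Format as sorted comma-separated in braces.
Constraint 1 (Z != V) on D(Z)={1,2,3,4,5,6} D(V)={3,4,5,6}: no change
Constraint 2 (V < Z) on D(V)={3,4,5,6} D(Z)={1,2,3,4,5,6}: V {3,4,5,6}->{3,4,5}; Z {1,2,3,4,5,6}->{4,5,6}
Constraint 3 (V != X) on D(V)={3,4,5} D(X)={2,4,5}: no change
So after all 3 constraints: D(V) = {3,4,5}

Answer: {3,4,5}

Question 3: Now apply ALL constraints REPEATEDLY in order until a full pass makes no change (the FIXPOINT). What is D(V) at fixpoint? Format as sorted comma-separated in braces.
Answer: {3,4,5}

Derivation:
pass 0 (initial): D(V)={3,4,5,6}
pass 1: V {3,4,5,6}->{3,4,5}; Z {1,2,3,4,5,6}->{4,5,6}
pass 2: no change
Fixpoint after 2 passes: D(V) = {3,4,5}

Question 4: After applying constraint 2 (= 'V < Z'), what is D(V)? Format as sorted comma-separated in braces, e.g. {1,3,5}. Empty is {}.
Constraint 1 (Z != V) on D(Z)={1,2,3,4,5,6} D(V)={3,4,5,6}: no change
Constraint 2 (V < Z) on D(V)={3,4,5,6} D(Z)={1,2,3,4,5,6}: V {3,4,5,6}->{3,4,5}; Z {1,2,3,4,5,6}->{4,5,6}
So after constraint 2: D(V) = {3,4,5}

Answer: {3,4,5}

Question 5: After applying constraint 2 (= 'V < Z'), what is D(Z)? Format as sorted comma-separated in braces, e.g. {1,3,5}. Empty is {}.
Constraint 1 (Z != V) on D(Z)={1,2,3,4,5,6} D(V)={3,4,5,6}: no change
Constraint 2 (V < Z) on D(V)={3,4,5,6} D(Z)={1,2,3,4,5,6}: V {3,4,5,6}->{3,4,5}; Z {1,2,3,4,5,6}->{4,5,6}
So after constraint 2: D(Z) = {4,5,6}

Answer: {4,5,6}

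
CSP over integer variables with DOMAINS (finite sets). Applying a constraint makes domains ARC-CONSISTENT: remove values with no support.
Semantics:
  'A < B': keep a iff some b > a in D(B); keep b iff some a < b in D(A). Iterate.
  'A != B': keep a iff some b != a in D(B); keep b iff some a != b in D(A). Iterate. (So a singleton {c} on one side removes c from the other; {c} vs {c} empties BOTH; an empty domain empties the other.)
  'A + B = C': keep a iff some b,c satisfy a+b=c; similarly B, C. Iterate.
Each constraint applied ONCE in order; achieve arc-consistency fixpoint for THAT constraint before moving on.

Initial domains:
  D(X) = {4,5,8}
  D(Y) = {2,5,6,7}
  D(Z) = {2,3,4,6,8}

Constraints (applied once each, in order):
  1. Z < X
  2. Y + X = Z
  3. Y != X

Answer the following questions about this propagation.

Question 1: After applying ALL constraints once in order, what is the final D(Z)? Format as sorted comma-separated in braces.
Constraint 1 (Z < X) on D(Z)={2,3,4,6,8} D(X)={4,5,8}: Z {2,3,4,6,8}->{2,3,4,6}
Constraint 2 (Y + X = Z) on D(Y)={2,5,6,7} D(X)={4,5,8} D(Z)={2,3,4,6}: Y {2,5,6,7}->{2}; X {4,5,8}->{4}; Z {2,3,4,6}->{6}
Constraint 3 (Y != X) on D(Y)={2} D(X)={4}: no change
So after all 3 constraints: D(Z) = {6}

Answer: {6}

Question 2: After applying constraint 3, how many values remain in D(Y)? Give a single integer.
Answer: 1

Derivation:
Constraint 1 (Z < X) on D(Z)={2,3,4,6,8} D(X)={4,5,8}: Z {2,3,4,6,8}->{2,3,4,6}
Constraint 2 (Y + X = Z) on D(Y)={2,5,6,7} D(X)={4,5,8} D(Z)={2,3,4,6}: Y {2,5,6,7}->{2}; X {4,5,8}->{4}; Z {2,3,4,6}->{6}
Constraint 3 (Y != X) on D(Y)={2} D(X)={4}: no change
So after constraint 3: D(Y)={2}, size = 1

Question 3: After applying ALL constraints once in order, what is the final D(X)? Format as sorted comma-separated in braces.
Answer: {4}

Derivation:
Constraint 1 (Z < X) on D(Z)={2,3,4,6,8} D(X)={4,5,8}: Z {2,3,4,6,8}->{2,3,4,6}
Constraint 2 (Y + X = Z) on D(Y)={2,5,6,7} D(X)={4,5,8} D(Z)={2,3,4,6}: Y {2,5,6,7}->{2}; X {4,5,8}->{4}; Z {2,3,4,6}->{6}
Constraint 3 (Y != X) on D(Y)={2} D(X)={4}: no change
So after all 3 constraints: D(X) = {4}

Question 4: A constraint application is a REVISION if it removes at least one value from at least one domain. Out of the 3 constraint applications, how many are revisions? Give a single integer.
Answer: 2

Derivation:
Constraint 1 (Z < X) on D(Z)={2,3,4,6,8} D(X)={4,5,8}: Z {2,3,4,6,8}->{2,3,4,6} => REVISION
Constraint 2 (Y + X = Z) on D(Y)={2,5,6,7} D(X)={4,5,8} D(Z)={2,3,4,6}: Y {2,5,6,7}->{2}; X {4,5,8}->{4}; Z {2,3,4,6}->{6} => REVISION
Constraint 3 (Y != X) on D(Y)={2} D(X)={4}: no change => not a revision
Total revisions = 2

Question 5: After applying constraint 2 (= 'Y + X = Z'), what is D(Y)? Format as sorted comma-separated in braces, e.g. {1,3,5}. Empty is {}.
Answer: {2}

Derivation:
Constraint 1 (Z < X) on D(Z)={2,3,4,6,8} D(X)={4,5,8}: Z {2,3,4,6,8}->{2,3,4,6}
Constraint 2 (Y + X = Z) on D(Y)={2,5,6,7} D(X)={4,5,8} D(Z)={2,3,4,6}: Y {2,5,6,7}->{2}; X {4,5,8}->{4}; Z {2,3,4,6}->{6}
So after constraint 2: D(Y) = {2}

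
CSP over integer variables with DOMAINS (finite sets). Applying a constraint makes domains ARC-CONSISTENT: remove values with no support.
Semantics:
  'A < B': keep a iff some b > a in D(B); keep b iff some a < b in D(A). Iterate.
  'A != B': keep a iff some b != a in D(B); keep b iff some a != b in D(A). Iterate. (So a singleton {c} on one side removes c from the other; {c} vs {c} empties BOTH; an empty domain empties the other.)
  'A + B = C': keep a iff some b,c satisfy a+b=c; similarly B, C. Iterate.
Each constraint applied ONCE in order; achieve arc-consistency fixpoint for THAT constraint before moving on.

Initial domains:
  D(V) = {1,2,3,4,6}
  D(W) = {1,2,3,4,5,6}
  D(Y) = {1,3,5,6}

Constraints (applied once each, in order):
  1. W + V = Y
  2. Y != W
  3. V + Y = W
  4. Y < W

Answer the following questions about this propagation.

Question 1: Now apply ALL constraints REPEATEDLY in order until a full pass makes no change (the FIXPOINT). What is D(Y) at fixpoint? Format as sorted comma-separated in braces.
pass 0 (initial): D(Y)={1,3,5,6}
pass 1: V {1,2,3,4,6}->{1,2}; W {1,2,3,4,5,6}->{4,5}; Y {1,3,5,6}->{3}
pass 2: V {1,2}->{}; W {4,5}->{}; Y {3}->{}
pass 3: no change
Fixpoint after 3 passes: D(Y) = {}

Answer: {}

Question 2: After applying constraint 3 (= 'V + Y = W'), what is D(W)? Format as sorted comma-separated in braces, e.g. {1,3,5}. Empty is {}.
Constraint 1 (W + V = Y) on D(W)={1,2,3,4,5,6} D(V)={1,2,3,4,6} D(Y)={1,3,5,6}: W {1,2,3,4,5,6}->{1,2,3,4,5}; V {1,2,3,4,6}->{1,2,3,4}; Y {1,3,5,6}->{3,5,6}
Constraint 2 (Y != W) on D(Y)={3,5,6} D(W)={1,2,3,4,5}: no change
Constraint 3 (V + Y = W) on D(V)={1,2,3,4} D(Y)={3,5,6} D(W)={1,2,3,4,5}: V {1,2,3,4}->{1,2}; Y {3,5,6}->{3}; W {1,2,3,4,5}->{4,5}
So after constraint 3: D(W) = {4,5}

Answer: {4,5}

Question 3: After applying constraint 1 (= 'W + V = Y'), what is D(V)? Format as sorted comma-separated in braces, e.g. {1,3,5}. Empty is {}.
Answer: {1,2,3,4}

Derivation:
Constraint 1 (W + V = Y) on D(W)={1,2,3,4,5,6} D(V)={1,2,3,4,6} D(Y)={1,3,5,6}: W {1,2,3,4,5,6}->{1,2,3,4,5}; V {1,2,3,4,6}->{1,2,3,4}; Y {1,3,5,6}->{3,5,6}
So after constraint 1: D(V) = {1,2,3,4}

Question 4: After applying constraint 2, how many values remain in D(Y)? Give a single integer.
Constraint 1 (W + V = Y) on D(W)={1,2,3,4,5,6} D(V)={1,2,3,4,6} D(Y)={1,3,5,6}: W {1,2,3,4,5,6}->{1,2,3,4,5}; V {1,2,3,4,6}->{1,2,3,4}; Y {1,3,5,6}->{3,5,6}
Constraint 2 (Y != W) on D(Y)={3,5,6} D(W)={1,2,3,4,5}: no change
So after constraint 2: D(Y)={3,5,6}, size = 3

Answer: 3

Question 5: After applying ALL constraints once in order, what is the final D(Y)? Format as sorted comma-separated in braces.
Constraint 1 (W + V = Y) on D(W)={1,2,3,4,5,6} D(V)={1,2,3,4,6} D(Y)={1,3,5,6}: W {1,2,3,4,5,6}->{1,2,3,4,5}; V {1,2,3,4,6}->{1,2,3,4}; Y {1,3,5,6}->{3,5,6}
Constraint 2 (Y != W) on D(Y)={3,5,6} D(W)={1,2,3,4,5}: no change
Constraint 3 (V + Y = W) on D(V)={1,2,3,4} D(Y)={3,5,6} D(W)={1,2,3,4,5}: V {1,2,3,4}->{1,2}; Y {3,5,6}->{3}; W {1,2,3,4,5}->{4,5}
Constraint 4 (Y < W) on D(Y)={3} D(W)={4,5}: no change
So after all 4 constraints: D(Y) = {3}

Answer: {3}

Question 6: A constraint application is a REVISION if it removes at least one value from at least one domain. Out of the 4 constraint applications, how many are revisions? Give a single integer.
Answer: 2

Derivation:
Constraint 1 (W + V = Y) on D(W)={1,2,3,4,5,6} D(V)={1,2,3,4,6} D(Y)={1,3,5,6}: W {1,2,3,4,5,6}->{1,2,3,4,5}; V {1,2,3,4,6}->{1,2,3,4}; Y {1,3,5,6}->{3,5,6} => REVISION
Constraint 2 (Y != W) on D(Y)={3,5,6} D(W)={1,2,3,4,5}: no change => not a revision
Constraint 3 (V + Y = W) on D(V)={1,2,3,4} D(Y)={3,5,6} D(W)={1,2,3,4,5}: V {1,2,3,4}->{1,2}; Y {3,5,6}->{3}; W {1,2,3,4,5}->{4,5} => REVISION
Constraint 4 (Y < W) on D(Y)={3} D(W)={4,5}: no change => not a revision
Total revisions = 2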